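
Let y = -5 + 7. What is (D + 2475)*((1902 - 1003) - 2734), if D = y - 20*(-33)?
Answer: -5756395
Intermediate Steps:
y = 2
D = 662 (D = 2 - 20*(-33) = 2 + 660 = 662)
(D + 2475)*((1902 - 1003) - 2734) = (662 + 2475)*((1902 - 1003) - 2734) = 3137*(899 - 2734) = 3137*(-1835) = -5756395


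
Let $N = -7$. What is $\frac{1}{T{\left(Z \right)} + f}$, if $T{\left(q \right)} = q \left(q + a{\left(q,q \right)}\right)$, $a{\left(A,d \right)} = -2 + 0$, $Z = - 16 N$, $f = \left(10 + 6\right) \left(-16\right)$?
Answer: $\frac{1}{12064} \approx 8.2891 \cdot 10^{-5}$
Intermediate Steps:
$f = -256$ ($f = 16 \left(-16\right) = -256$)
$Z = 112$ ($Z = \left(-16\right) \left(-7\right) = 112$)
$a{\left(A,d \right)} = -2$
$T{\left(q \right)} = q \left(-2 + q\right)$ ($T{\left(q \right)} = q \left(q - 2\right) = q \left(-2 + q\right)$)
$\frac{1}{T{\left(Z \right)} + f} = \frac{1}{112 \left(-2 + 112\right) - 256} = \frac{1}{112 \cdot 110 - 256} = \frac{1}{12320 - 256} = \frac{1}{12064}$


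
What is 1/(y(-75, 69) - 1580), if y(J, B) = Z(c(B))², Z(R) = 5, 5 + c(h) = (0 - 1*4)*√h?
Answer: -1/1555 ≈ -0.00064309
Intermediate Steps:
c(h) = -5 - 4*√h (c(h) = -5 + (0 - 1*4)*√h = -5 + (0 - 4)*√h = -5 - 4*√h)
y(J, B) = 25 (y(J, B) = 5² = 25)
1/(y(-75, 69) - 1580) = 1/(25 - 1580) = 1/(-1555) = -1/1555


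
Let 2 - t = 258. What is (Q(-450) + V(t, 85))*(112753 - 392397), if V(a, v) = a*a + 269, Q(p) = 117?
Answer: -18434691768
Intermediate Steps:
t = -256 (t = 2 - 1*258 = 2 - 258 = -256)
V(a, v) = 269 + a**2 (V(a, v) = a**2 + 269 = 269 + a**2)
(Q(-450) + V(t, 85))*(112753 - 392397) = (117 + (269 + (-256)**2))*(112753 - 392397) = (117 + (269 + 65536))*(-279644) = (117 + 65805)*(-279644) = 65922*(-279644) = -18434691768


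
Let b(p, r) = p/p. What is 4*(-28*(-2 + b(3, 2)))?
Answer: 112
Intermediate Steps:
b(p, r) = 1
4*(-28*(-2 + b(3, 2))) = 4*(-28*(-2 + 1)) = 4*(-28*(-1)) = 4*28 = 112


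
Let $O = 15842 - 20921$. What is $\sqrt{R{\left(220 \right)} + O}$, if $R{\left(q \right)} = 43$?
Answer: $2 i \sqrt{1259} \approx 70.965 i$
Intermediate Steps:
$O = -5079$
$\sqrt{R{\left(220 \right)} + O} = \sqrt{43 - 5079} = \sqrt{-5036} = 2 i \sqrt{1259}$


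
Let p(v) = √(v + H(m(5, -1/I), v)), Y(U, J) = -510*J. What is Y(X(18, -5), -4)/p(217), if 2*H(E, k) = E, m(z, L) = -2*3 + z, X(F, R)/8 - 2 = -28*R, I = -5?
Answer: 2040*√866/433 ≈ 138.64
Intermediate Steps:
X(F, R) = 16 - 224*R (X(F, R) = 16 + 8*(-28*R) = 16 - 224*R)
m(z, L) = -6 + z
H(E, k) = E/2
p(v) = √(-½ + v) (p(v) = √(v + (-6 + 5)/2) = √(v + (½)*(-1)) = √(v - ½) = √(-½ + v))
Y(X(18, -5), -4)/p(217) = (-510*(-4))/((√(-2 + 4*217)/2)) = 2040/((√(-2 + 868)/2)) = 2040/((√866/2)) = 2040*(√866/433) = 2040*√866/433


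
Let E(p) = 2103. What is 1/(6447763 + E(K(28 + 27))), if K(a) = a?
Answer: 1/6449866 ≈ 1.5504e-7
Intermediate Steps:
1/(6447763 + E(K(28 + 27))) = 1/(6447763 + 2103) = 1/6449866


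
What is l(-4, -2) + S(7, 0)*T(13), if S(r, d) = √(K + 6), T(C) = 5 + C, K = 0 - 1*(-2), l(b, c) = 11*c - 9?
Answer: -31 + 36*√2 ≈ 19.912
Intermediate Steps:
l(b, c) = -9 + 11*c
K = 2 (K = 0 + 2 = 2)
S(r, d) = 2*√2 (S(r, d) = √(2 + 6) = √8 = 2*√2)
l(-4, -2) + S(7, 0)*T(13) = (-9 + 11*(-2)) + (2*√2)*(5 + 13) = (-9 - 22) + (2*√2)*18 = -31 + 36*√2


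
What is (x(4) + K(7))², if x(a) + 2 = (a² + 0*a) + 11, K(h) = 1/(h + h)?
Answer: 123201/196 ≈ 628.58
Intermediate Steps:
K(h) = 1/(2*h)
x(a) = 9 + a² (x(a) = -2 + ((a² + 0*a) + 11) = -2 + ((a² + 0) + 11) = -2 + (a² + 11) = -2 + (11 + a²) = 9 + a²)
(x(4) + K(7))² = ((9 + 4²) + (½)/7)² = ((9 + 16) + (½)*(⅐))² = (25 + 1/14)² = (351/14)² = 123201/196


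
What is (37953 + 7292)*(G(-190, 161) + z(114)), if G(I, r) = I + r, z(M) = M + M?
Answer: 9003755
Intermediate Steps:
z(M) = 2*M
(37953 + 7292)*(G(-190, 161) + z(114)) = (37953 + 7292)*((-190 + 161) + 2*114) = 45245*(-29 + 228) = 45245*199 = 9003755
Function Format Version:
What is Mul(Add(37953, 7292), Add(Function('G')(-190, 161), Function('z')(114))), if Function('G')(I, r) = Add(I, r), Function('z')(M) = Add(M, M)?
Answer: 9003755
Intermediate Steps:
Function('z')(M) = Mul(2, M)
Mul(Add(37953, 7292), Add(Function('G')(-190, 161), Function('z')(114))) = Mul(Add(37953, 7292), Add(Add(-190, 161), Mul(2, 114))) = Mul(45245, Add(-29, 228)) = Mul(45245, 199) = 9003755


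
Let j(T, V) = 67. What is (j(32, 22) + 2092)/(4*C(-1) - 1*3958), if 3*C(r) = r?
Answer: -6477/11878 ≈ -0.54529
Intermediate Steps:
C(r) = r/3
(j(32, 22) + 2092)/(4*C(-1) - 1*3958) = (67 + 2092)/(4*((⅓)*(-1)) - 1*3958) = 2159/(4*(-⅓) - 3958) = 2159/(-4/3 - 3958) = 2159/(-11878/3) = 2159*(-3/11878) = -6477/11878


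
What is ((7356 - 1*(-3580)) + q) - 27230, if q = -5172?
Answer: -21466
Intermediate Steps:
((7356 - 1*(-3580)) + q) - 27230 = ((7356 - 1*(-3580)) - 5172) - 27230 = ((7356 + 3580) - 5172) - 27230 = (10936 - 5172) - 27230 = 5764 - 27230 = -21466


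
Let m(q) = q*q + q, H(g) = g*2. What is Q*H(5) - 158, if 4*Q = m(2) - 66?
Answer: -308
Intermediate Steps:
H(g) = 2*g
m(q) = q + q**2 (m(q) = q**2 + q = q + q**2)
Q = -15 (Q = (2*(1 + 2) - 66)/4 = (2*3 - 66)/4 = (6 - 66)/4 = (1/4)*(-60) = -15)
Q*H(5) - 158 = -30*5 - 158 = -15*10 - 158 = -150 - 158 = -308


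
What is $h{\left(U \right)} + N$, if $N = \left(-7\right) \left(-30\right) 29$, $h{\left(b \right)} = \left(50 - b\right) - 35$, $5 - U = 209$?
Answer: $6309$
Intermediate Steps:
$U = -204$ ($U = 5 - 209 = -204$)
$h{\left(b \right)} = 15 - b$ ($h{\left(b \right)} = \left(50 - b\right) - 35 = 15 - b$)
$N = 6090$ ($N = 210 \cdot 29 = 6090$)
$h{\left(U \right)} + N = \left(15 - -204\right) + 6090 = \left(15 + 204\right) + 6090 = 219 + 6090 = 6309$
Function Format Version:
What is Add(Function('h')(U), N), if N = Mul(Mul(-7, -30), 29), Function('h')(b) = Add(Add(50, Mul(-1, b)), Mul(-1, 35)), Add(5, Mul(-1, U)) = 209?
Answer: 6309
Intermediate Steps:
U = -204 (U = Add(5, Mul(-1, 209)) = Add(5, -209) = -204)
Function('h')(b) = Add(15, Mul(-1, b)) (Function('h')(b) = Add(Add(50, Mul(-1, b)), -35) = Add(15, Mul(-1, b)))
N = 6090 (N = Mul(210, 29) = 6090)
Add(Function('h')(U), N) = Add(Add(15, Mul(-1, -204)), 6090) = Add(Add(15, 204), 6090) = Add(219, 6090) = 6309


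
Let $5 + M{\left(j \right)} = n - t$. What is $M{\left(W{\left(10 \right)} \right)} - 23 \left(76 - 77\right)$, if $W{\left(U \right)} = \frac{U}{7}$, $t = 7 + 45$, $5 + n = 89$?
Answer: $50$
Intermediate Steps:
$n = 84$ ($n = -5 + 89 = 84$)
$t = 52$
$W{\left(U \right)} = \frac{U}{7}$ ($W{\left(U \right)} = U \frac{1}{7} = \frac{U}{7}$)
$M{\left(j \right)} = 27$ ($M{\left(j \right)} = -5 + \left(84 - 52\right) = -5 + 32 = 27$)
$M{\left(W{\left(10 \right)} \right)} - 23 \left(76 - 77\right) = 27 - 23 \left(76 - 77\right) = 27 - 23 \left(-1\right) = 27 - -23 = 27 + 23 = 50$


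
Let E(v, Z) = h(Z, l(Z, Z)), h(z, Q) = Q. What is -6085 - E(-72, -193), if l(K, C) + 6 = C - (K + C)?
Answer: -6272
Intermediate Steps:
l(K, C) = -6 - K (l(K, C) = -6 + (C - (K + C)) = -6 + (C - (C + K)) = -6 + (C + (-C - K)) = -6 - K)
E(v, Z) = -6 - Z
-6085 - E(-72, -193) = -6085 - (-6 - 1*(-193)) = -6085 - (-6 + 193) = -6085 - 1*187 = -6085 - 187 = -6272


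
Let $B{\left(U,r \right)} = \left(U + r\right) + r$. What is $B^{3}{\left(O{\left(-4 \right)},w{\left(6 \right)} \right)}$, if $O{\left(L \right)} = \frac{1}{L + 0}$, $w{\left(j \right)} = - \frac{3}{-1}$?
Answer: $\frac{12167}{64} \approx 190.11$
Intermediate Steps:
$w{\left(j \right)} = 3$ ($w{\left(j \right)} = \left(-3\right) \left(-1\right) = 3$)
$O{\left(L \right)} = \frac{1}{L}$
$B{\left(U,r \right)} = U + 2 r$
$B^{3}{\left(O{\left(-4 \right)},w{\left(6 \right)} \right)} = \left(\frac{1}{-4} + 2 \cdot 3\right)^{3} = \left(- \frac{1}{4} + 6\right)^{3} = \left(\frac{23}{4}\right)^{3} = \frac{12167}{64}$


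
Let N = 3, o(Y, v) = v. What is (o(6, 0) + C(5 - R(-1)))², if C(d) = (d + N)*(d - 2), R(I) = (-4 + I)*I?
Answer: 36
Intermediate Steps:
R(I) = I*(-4 + I)
C(d) = (-2 + d)*(3 + d) (C(d) = (d + 3)*(d - 2) = (3 + d)*(-2 + d) = (-2 + d)*(3 + d))
(o(6, 0) + C(5 - R(-1)))² = (0 + (-6 + (5 - (-1)*(-4 - 1)) + (5 - (-1)*(-4 - 1))²))² = (0 + (-6 + (5 - (-1)*(-5)) + (5 - (-1)*(-5))²))² = (0 + (-6 + (5 - 1*5) + (5 - 1*5)²))² = (0 + (-6 + (5 - 5) + (5 - 5)²))² = (0 + (-6 + 0 + 0²))² = (0 + (-6 + 0 + 0))² = (0 - 6)² = (-6)² = 36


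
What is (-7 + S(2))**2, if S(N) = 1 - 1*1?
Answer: 49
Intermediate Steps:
S(N) = 0 (S(N) = 1 - 1 = 0)
(-7 + S(2))**2 = (-7 + 0)**2 = (-7)**2 = 49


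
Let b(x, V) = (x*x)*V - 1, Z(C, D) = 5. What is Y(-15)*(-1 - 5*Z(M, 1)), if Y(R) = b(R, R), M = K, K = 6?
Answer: 87776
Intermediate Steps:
M = 6
b(x, V) = -1 + V*x² (b(x, V) = x²*V - 1 = V*x² - 1 = -1 + V*x²)
Y(R) = -1 + R³ (Y(R) = -1 + R*R² = -1 + R³)
Y(-15)*(-1 - 5*Z(M, 1)) = (-1 + (-15)³)*(-1 - 5*5) = (-1 - 3375)*(-1 - 25) = -3376*(-26) = 87776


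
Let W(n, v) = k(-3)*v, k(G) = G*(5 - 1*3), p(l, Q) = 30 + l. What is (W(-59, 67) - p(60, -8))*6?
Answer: -2952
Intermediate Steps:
k(G) = 2*G (k(G) = G*(5 - 3) = G*2 = 2*G)
W(n, v) = -6*v (W(n, v) = (2*(-3))*v = -6*v)
(W(-59, 67) - p(60, -8))*6 = (-6*67 - (30 + 60))*6 = (-402 - 1*90)*6 = (-402 - 90)*6 = -492*6 = -2952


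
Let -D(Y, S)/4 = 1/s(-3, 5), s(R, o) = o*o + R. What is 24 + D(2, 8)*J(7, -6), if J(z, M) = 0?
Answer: 24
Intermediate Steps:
s(R, o) = R + o² (s(R, o) = o² + R = R + o²)
D(Y, S) = -2/11 (D(Y, S) = -4/(-3 + 5²) = -4/(-3 + 25) = -4/22 = -4*1/22 = -2/11)
24 + D(2, 8)*J(7, -6) = 24 - 2/11*0 = 24 + 0 = 24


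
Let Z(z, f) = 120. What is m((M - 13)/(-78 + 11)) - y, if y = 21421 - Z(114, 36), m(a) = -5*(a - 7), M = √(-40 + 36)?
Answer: -1424887/67 + 10*I/67 ≈ -21267.0 + 0.14925*I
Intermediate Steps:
M = 2*I (M = √(-4) = 2*I ≈ 2.0*I)
m(a) = 35 - 5*a (m(a) = -5*(-7 + a) = 35 - 5*a)
y = 21301 (y = 21421 - 1*120 = 21421 - 120 = 21301)
m((M - 13)/(-78 + 11)) - y = (35 - 5*(2*I - 13)/(-78 + 11)) - 1*21301 = (35 - 5*(-13 + 2*I)/(-67)) - 21301 = (35 - 5*(-13 + 2*I)*(-1)/67) - 21301 = (35 - 5*(13/67 - 2*I/67)) - 21301 = (35 + (-65/67 + 10*I/67)) - 21301 = (2280/67 + 10*I/67) - 21301 = -1424887/67 + 10*I/67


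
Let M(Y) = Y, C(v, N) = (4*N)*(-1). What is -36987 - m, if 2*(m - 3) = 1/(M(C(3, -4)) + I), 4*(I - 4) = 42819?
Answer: -1586834012/42899 ≈ -36990.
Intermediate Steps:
C(v, N) = -4*N
I = 42835/4 (I = 4 + (¼)*42819 = 4 + 42819/4 = 42835/4 ≈ 10709.)
m = 128699/42899 (m = 3 + 1/(2*(-4*(-4) + 42835/4)) = 3 + 1/(2*(16 + 42835/4)) = 3 + 1/(2*(42899/4)) = 3 + (½)*(4/42899) = 3 + 2/42899 = 128699/42899 ≈ 3.0000)
-36987 - m = -36987 - 1*128699/42899 = -36987 - 128699/42899 = -1586834012/42899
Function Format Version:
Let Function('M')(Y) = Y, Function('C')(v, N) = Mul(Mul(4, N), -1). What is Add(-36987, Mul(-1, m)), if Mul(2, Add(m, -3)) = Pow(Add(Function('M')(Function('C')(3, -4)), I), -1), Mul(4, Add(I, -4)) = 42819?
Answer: Rational(-1586834012, 42899) ≈ -36990.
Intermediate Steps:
Function('C')(v, N) = Mul(-4, N)
I = Rational(42835, 4) (I = Add(4, Mul(Rational(1, 4), 42819)) = Add(4, Rational(42819, 4)) = Rational(42835, 4) ≈ 10709.)
m = Rational(128699, 42899) (m = Add(3, Mul(Rational(1, 2), Pow(Add(Mul(-4, -4), Rational(42835, 4)), -1))) = Add(3, Mul(Rational(1, 2), Pow(Add(16, Rational(42835, 4)), -1))) = Add(3, Mul(Rational(1, 2), Pow(Rational(42899, 4), -1))) = Add(3, Mul(Rational(1, 2), Rational(4, 42899))) = Add(3, Rational(2, 42899)) = Rational(128699, 42899) ≈ 3.0000)
Add(-36987, Mul(-1, m)) = Add(-36987, Mul(-1, Rational(128699, 42899))) = Add(-36987, Rational(-128699, 42899)) = Rational(-1586834012, 42899)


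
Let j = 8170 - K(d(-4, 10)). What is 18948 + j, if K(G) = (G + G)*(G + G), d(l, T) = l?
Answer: 27054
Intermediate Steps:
K(G) = 4*G² (K(G) = (2*G)*(2*G) = 4*G²)
j = 8106 (j = 8170 - 4*(-4)² = 8170 - 4*16 = 8170 - 1*64 = 8170 - 64 = 8106)
18948 + j = 18948 + 8106 = 27054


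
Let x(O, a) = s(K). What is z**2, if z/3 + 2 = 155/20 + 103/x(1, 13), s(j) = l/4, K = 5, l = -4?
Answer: 1361889/16 ≈ 85118.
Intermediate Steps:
s(j) = -1 (s(j) = -4/4 = -4*1/4 = -1)
x(O, a) = -1
z = -1167/4 (z = -6 + 3*(155/20 + 103/(-1)) = -6 + 3*(155*(1/20) + 103*(-1)) = -6 + 3*(31/4 - 103) = -6 + 3*(-381/4) = -6 - 1143/4 = -1167/4 ≈ -291.75)
z**2 = (-1167/4)**2 = 1361889/16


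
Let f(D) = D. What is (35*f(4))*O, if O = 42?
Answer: 5880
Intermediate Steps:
(35*f(4))*O = (35*4)*42 = 140*42 = 5880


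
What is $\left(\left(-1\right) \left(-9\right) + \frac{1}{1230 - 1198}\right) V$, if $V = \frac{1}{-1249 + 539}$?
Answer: $- \frac{289}{22720} \approx -0.01272$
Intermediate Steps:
$V = - \frac{1}{710}$ ($V = \frac{1}{-710} = - \frac{1}{710} \approx -0.0014085$)
$\left(\left(-1\right) \left(-9\right) + \frac{1}{1230 - 1198}\right) V = \left(\left(-1\right) \left(-9\right) + \frac{1}{1230 - 1198}\right) \left(- \frac{1}{710}\right) = \left(9 + \frac{1}{32}\right) \left(- \frac{1}{710}\right) = \frac{289}{32} \left(- \frac{1}{710}\right) = - \frac{289}{22720}$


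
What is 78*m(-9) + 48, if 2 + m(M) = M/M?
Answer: -30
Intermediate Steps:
m(M) = -1 (m(M) = -2 + M/M = -2 + 1 = -1)
78*m(-9) + 48 = 78*(-1) + 48 = -78 + 48 = -30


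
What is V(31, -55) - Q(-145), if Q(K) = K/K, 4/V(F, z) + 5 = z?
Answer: -16/15 ≈ -1.0667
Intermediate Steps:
V(F, z) = 4/(-5 + z)
Q(K) = 1
V(31, -55) - Q(-145) = 4/(-5 - 55) - 1*1 = 4/(-60) - 1 = 4*(-1/60) - 1 = -1/15 - 1 = -16/15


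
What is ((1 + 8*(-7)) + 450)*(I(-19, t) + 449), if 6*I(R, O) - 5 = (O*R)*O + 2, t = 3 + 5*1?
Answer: 195525/2 ≈ 97763.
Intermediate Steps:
t = 8 (t = 3 + 5 = 8)
I(R, O) = 7/6 + R*O²/6 (I(R, O) = ⅚ + ((O*R)*O + 2)/6 = ⅚ + (R*O² + 2)/6 = ⅚ + (2 + R*O²)/6 = ⅚ + (⅓ + R*O²/6) = 7/6 + R*O²/6)
((1 + 8*(-7)) + 450)*(I(-19, t) + 449) = ((1 + 8*(-7)) + 450)*((7/6 + (⅙)*(-19)*8²) + 449) = ((1 - 56) + 450)*((7/6 + (⅙)*(-19)*64) + 449) = (-55 + 450)*((7/6 - 608/3) + 449) = 395*(-403/2 + 449) = 395*(495/2) = 195525/2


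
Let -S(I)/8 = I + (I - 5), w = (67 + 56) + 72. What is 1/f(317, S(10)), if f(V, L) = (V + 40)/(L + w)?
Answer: 25/119 ≈ 0.21008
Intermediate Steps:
w = 195 (w = 123 + 72 = 195)
S(I) = 40 - 16*I (S(I) = -8*(I + (I - 5)) = -8*(I + (-5 + I)) = -8*(-5 + 2*I) = 40 - 16*I)
f(V, L) = (40 + V)/(195 + L) (f(V, L) = (V + 40)/(L + 195) = (40 + V)/(195 + L))
1/f(317, S(10)) = 1/((40 + 317)/(195 + (40 - 16*10))) = 1/(357/(195 + (40 - 160))) = 1/(357/(195 - 120)) = 1/(357/75) = 1/((1/75)*357) = 1/(119/25) = 25/119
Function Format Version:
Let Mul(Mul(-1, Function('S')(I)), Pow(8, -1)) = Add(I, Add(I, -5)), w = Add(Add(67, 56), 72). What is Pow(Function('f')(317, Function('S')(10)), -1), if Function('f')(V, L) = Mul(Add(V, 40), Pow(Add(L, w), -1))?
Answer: Rational(25, 119) ≈ 0.21008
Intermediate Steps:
w = 195 (w = Add(123, 72) = 195)
Function('S')(I) = Add(40, Mul(-16, I)) (Function('S')(I) = Mul(-8, Add(I, Add(I, -5))) = Mul(-8, Add(I, Add(-5, I))) = Mul(-8, Add(-5, Mul(2, I))) = Add(40, Mul(-16, I)))
Function('f')(V, L) = Mul(Pow(Add(195, L), -1), Add(40, V)) (Function('f')(V, L) = Mul(Add(V, 40), Pow(Add(L, 195), -1)) = Mul(Add(40, V), Pow(Add(195, L), -1)) = Mul(Pow(Add(195, L), -1), Add(40, V)))
Pow(Function('f')(317, Function('S')(10)), -1) = Pow(Mul(Pow(Add(195, Add(40, Mul(-16, 10))), -1), Add(40, 317)), -1) = Pow(Mul(Pow(Add(195, Add(40, -160)), -1), 357), -1) = Pow(Mul(Pow(Add(195, -120), -1), 357), -1) = Pow(Mul(Pow(75, -1), 357), -1) = Pow(Mul(Rational(1, 75), 357), -1) = Pow(Rational(119, 25), -1) = Rational(25, 119)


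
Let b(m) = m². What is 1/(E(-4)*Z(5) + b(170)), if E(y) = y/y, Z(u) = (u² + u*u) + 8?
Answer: 1/28958 ≈ 3.4533e-5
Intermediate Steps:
Z(u) = 8 + 2*u² (Z(u) = (u² + u²) + 8 = 2*u² + 8 = 8 + 2*u²)
E(y) = 1
1/(E(-4)*Z(5) + b(170)) = 1/(1*(8 + 2*5²) + 170²) = 1/(1*(8 + 2*25) + 28900) = 1/(1*(8 + 50) + 28900) = 1/(1*58 + 28900) = 1/(58 + 28900) = 1/28958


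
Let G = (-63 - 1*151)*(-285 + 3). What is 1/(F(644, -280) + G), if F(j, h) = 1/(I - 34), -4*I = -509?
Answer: 373/22509808 ≈ 1.6571e-5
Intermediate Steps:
I = 509/4 (I = -1/4*(-509) = 509/4 ≈ 127.25)
F(j, h) = 4/373 (F(j, h) = 1/(509/4 - 34) = 1/(373/4) = 4/373)
G = 60348 (G = (-63 - 151)*(-282) = -214*(-282) = 60348)
1/(F(644, -280) + G) = 1/(4/373 + 60348) = 1/(22509808/373) = 373/22509808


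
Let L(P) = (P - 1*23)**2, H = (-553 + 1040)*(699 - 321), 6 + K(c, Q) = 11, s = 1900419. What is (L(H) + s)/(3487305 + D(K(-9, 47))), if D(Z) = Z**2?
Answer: 2420077742/249095 ≈ 9715.5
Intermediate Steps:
K(c, Q) = 5 (K(c, Q) = -6 + 11 = 5)
H = 184086 (H = 487*378 = 184086)
L(P) = (-23 + P)**2 (L(P) = (P - 23)**2 = (-23 + P)**2)
(L(H) + s)/(3487305 + D(K(-9, 47))) = ((-23 + 184086)**2 + 1900419)/(3487305 + 5**2) = (184063**2 + 1900419)/(3487305 + 25) = (33879187969 + 1900419)/3487330 = 33881088388*(1/3487330) = 2420077742/249095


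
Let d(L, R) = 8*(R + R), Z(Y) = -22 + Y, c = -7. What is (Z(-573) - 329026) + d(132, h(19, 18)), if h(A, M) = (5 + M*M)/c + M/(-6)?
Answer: -330421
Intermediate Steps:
h(A, M) = -5/7 - M/6 - M²/7 (h(A, M) = (5 + M*M)/(-7) + M/(-6) = (5 + M²)*(-⅐) + M*(-⅙) = (-5/7 - M²/7) - M/6 = -5/7 - M/6 - M²/7)
d(L, R) = 16*R (d(L, R) = 8*(2*R) = 16*R)
(Z(-573) - 329026) + d(132, h(19, 18)) = ((-22 - 573) - 329026) + 16*(-5/7 - ⅙*18 - ⅐*18²) = (-595 - 329026) + 16*(-5/7 - 3 - ⅐*324) = -329621 + 16*(-5/7 - 3 - 324/7) = -329621 + 16*(-50) = -329621 - 800 = -330421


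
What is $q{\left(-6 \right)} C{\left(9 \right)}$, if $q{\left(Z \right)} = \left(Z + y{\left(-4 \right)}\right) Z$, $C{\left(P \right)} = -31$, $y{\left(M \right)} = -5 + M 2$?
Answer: $-3534$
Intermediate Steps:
$y{\left(M \right)} = -5 + 2 M$
$q{\left(Z \right)} = Z \left(-13 + Z\right)$ ($q{\left(Z \right)} = \left(Z + \left(-5 + 2 \left(-4\right)\right)\right) Z = \left(Z - 13\right) Z = \left(-13 + Z\right) Z = Z \left(-13 + Z\right)$)
$q{\left(-6 \right)} C{\left(9 \right)} = - 6 \left(-13 - 6\right) \left(-31\right) = \left(-6\right) \left(-19\right) \left(-31\right) = 114 \left(-31\right) = -3534$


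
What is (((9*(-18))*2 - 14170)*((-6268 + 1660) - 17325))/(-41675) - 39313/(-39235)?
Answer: -2494209316139/327023725 ≈ -7627.0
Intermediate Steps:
(((9*(-18))*2 - 14170)*((-6268 + 1660) - 17325))/(-41675) - 39313/(-39235) = ((-162*2 - 14170)*(-4608 - 17325))*(-1/41675) - 39313*(-1/39235) = ((-324 - 14170)*(-21933))*(-1/41675) + 39313/39235 = -14494*(-21933)*(-1/41675) + 39313/39235 = 317896902*(-1/41675) + 39313/39235 = -317896902/41675 + 39313/39235 = -2494209316139/327023725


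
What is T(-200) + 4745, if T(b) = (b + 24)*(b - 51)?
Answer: 48921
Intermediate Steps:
T(b) = (-51 + b)*(24 + b) (T(b) = (24 + b)*(-51 + b) = (-51 + b)*(24 + b))
T(-200) + 4745 = (-1224 + (-200)² - 27*(-200)) + 4745 = (-1224 + 40000 + 5400) + 4745 = 44176 + 4745 = 48921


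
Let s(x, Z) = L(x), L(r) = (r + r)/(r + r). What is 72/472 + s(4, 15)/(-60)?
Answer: 481/3540 ≈ 0.13588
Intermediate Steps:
L(r) = 1 (L(r) = (2*r)/((2*r)) = (2*r)*(1/(2*r)) = 1)
s(x, Z) = 1
72/472 + s(4, 15)/(-60) = 72/472 + 1/(-60) = 72*(1/472) + 1*(-1/60) = 9/59 - 1/60 = 481/3540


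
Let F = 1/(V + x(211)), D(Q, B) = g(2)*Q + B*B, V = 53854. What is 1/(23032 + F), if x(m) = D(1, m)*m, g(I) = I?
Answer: 9448207/217611103625 ≈ 4.3418e-5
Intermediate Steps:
D(Q, B) = B**2 + 2*Q (D(Q, B) = 2*Q + B*B = 2*Q + B**2 = B**2 + 2*Q)
x(m) = m*(2 + m**2) (x(m) = (m**2 + 2*1)*m = (m**2 + 2)*m = (2 + m**2)*m = m*(2 + m**2))
F = 1/9448207 (F = 1/(53854 + 211*(2 + 211**2)) = 1/(53854 + 211*(2 + 44521)) = 1/(53854 + 211*44523) = 1/(53854 + 9394353) = 1/9448207 ≈ 1.0584e-7)
1/(23032 + F) = 1/(23032 + 1/9448207) = 1/(217611103625/9448207) = 9448207/217611103625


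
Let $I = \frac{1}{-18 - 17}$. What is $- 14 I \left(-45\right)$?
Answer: $-18$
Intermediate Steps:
$I = - \frac{1}{35}$ ($I = \frac{1}{-35} = - \frac{1}{35} \approx -0.028571$)
$- 14 I \left(-45\right) = \left(-14\right) \left(- \frac{1}{35}\right) \left(-45\right) = \frac{2}{5} \left(-45\right) = -18$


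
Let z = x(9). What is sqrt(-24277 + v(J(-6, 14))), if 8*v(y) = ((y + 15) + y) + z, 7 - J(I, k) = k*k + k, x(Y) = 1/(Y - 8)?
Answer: I*sqrt(97303)/2 ≈ 155.97*I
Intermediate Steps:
x(Y) = 1/(-8 + Y)
z = 1 (z = 1/(-8 + 9) = 1/1 = 1)
J(I, k) = 7 - k - k**2 (J(I, k) = 7 - (k*k + k) = 7 - (k**2 + k) = 7 - (k + k**2) = 7 + (-k - k**2) = 7 - k - k**2)
v(y) = 2 + y/4 (v(y) = (((y + 15) + y) + 1)/8 = (((15 + y) + y) + 1)/8 = ((15 + 2*y) + 1)/8 = (16 + 2*y)/8 = 2 + y/4)
sqrt(-24277 + v(J(-6, 14))) = sqrt(-24277 + (2 + (7 - 1*14 - 1*14**2)/4)) = sqrt(-24277 + (2 + (7 - 14 - 1*196)/4)) = sqrt(-24277 + (2 + (7 - 14 - 196)/4)) = sqrt(-24277 + (2 + (1/4)*(-203))) = sqrt(-24277 + (2 - 203/4)) = sqrt(-24277 - 195/4) = sqrt(-97303/4) = I*sqrt(97303)/2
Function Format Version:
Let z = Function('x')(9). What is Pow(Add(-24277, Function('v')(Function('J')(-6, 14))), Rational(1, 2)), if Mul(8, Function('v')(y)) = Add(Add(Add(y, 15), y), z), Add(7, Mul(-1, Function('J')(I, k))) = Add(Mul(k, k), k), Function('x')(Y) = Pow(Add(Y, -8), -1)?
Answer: Mul(Rational(1, 2), I, Pow(97303, Rational(1, 2))) ≈ Mul(155.97, I)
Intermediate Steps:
Function('x')(Y) = Pow(Add(-8, Y), -1)
z = 1 (z = Pow(Add(-8, 9), -1) = Pow(1, -1) = 1)
Function('J')(I, k) = Add(7, Mul(-1, k), Mul(-1, Pow(k, 2))) (Function('J')(I, k) = Add(7, Mul(-1, Add(Mul(k, k), k))) = Add(7, Mul(-1, Add(Pow(k, 2), k))) = Add(7, Mul(-1, Add(k, Pow(k, 2)))) = Add(7, Add(Mul(-1, k), Mul(-1, Pow(k, 2)))) = Add(7, Mul(-1, k), Mul(-1, Pow(k, 2))))
Function('v')(y) = Add(2, Mul(Rational(1, 4), y)) (Function('v')(y) = Mul(Rational(1, 8), Add(Add(Add(y, 15), y), 1)) = Mul(Rational(1, 8), Add(Add(Add(15, y), y), 1)) = Mul(Rational(1, 8), Add(Add(15, Mul(2, y)), 1)) = Mul(Rational(1, 8), Add(16, Mul(2, y))) = Add(2, Mul(Rational(1, 4), y)))
Pow(Add(-24277, Function('v')(Function('J')(-6, 14))), Rational(1, 2)) = Pow(Add(-24277, Add(2, Mul(Rational(1, 4), Add(7, Mul(-1, 14), Mul(-1, Pow(14, 2)))))), Rational(1, 2)) = Pow(Add(-24277, Add(2, Mul(Rational(1, 4), Add(7, -14, Mul(-1, 196))))), Rational(1, 2)) = Pow(Add(-24277, Add(2, Mul(Rational(1, 4), Add(7, -14, -196)))), Rational(1, 2)) = Pow(Add(-24277, Add(2, Mul(Rational(1, 4), -203))), Rational(1, 2)) = Pow(Add(-24277, Add(2, Rational(-203, 4))), Rational(1, 2)) = Pow(Add(-24277, Rational(-195, 4)), Rational(1, 2)) = Pow(Rational(-97303, 4), Rational(1, 2)) = Mul(Rational(1, 2), I, Pow(97303, Rational(1, 2)))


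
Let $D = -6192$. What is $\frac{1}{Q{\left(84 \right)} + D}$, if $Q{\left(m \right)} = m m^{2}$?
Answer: $\frac{1}{586512} \approx 1.705 \cdot 10^{-6}$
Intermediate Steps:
$Q{\left(m \right)} = m^{3}$
$\frac{1}{Q{\left(84 \right)} + D} = \frac{1}{84^{3} - 6192} = \frac{1}{592704 - 6192} = \frac{1}{586512}$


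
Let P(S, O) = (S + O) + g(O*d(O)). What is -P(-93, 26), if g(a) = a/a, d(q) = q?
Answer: 66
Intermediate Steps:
g(a) = 1
P(S, O) = 1 + O + S (P(S, O) = (S + O) + 1 = (O + S) + 1 = 1 + O + S)
-P(-93, 26) = -(1 + 26 - 93) = -1*(-66) = 66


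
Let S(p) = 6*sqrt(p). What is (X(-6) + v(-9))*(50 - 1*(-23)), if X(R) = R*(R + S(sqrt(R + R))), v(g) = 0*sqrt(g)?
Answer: 2628 - 2628*3**(1/4)*(1 + I) ≈ -830.64 - 3458.6*I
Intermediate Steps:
v(g) = 0
X(R) = R*(R + 6*2**(1/4)*R**(1/4)) (X(R) = R*(R + 6*sqrt(sqrt(R + R))) = R*(R + 6*sqrt(sqrt(2*R))) = R*(R + 6*sqrt(sqrt(2)*sqrt(R))) = R*(R + 6*(2**(1/4)*R**(1/4))) = R*(R + 6*2**(1/4)*R**(1/4)))
(X(-6) + v(-9))*(50 - 1*(-23)) = (-6*(-6 + 6*2**(1/4)*(-6)**(1/4)) + 0)*(50 - 1*(-23)) = (-6*(-6 + 6*(-3)**(1/4)*sqrt(2)) + 0)*(50 + 23) = ((36 - 36*(-3)**(1/4)*sqrt(2)) + 0)*73 = (36 - 36*(-3)**(1/4)*sqrt(2))*73 = 2628 - 2628*(-3)**(1/4)*sqrt(2)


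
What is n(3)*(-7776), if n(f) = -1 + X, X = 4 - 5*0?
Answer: -23328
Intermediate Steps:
X = 4 (X = 4 + 0 = 4)
n(f) = 3 (n(f) = -1 + 4 = 3)
n(3)*(-7776) = 3*(-7776) = -23328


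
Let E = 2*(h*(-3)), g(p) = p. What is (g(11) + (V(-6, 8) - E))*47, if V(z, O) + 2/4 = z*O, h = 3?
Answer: -1833/2 ≈ -916.50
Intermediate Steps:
E = -18 (E = 2*(3*(-3)) = 2*(-9) = -18)
V(z, O) = -½ + O*z (V(z, O) = -½ + z*O = -½ + O*z)
(g(11) + (V(-6, 8) - E))*47 = (11 + ((-½ + 8*(-6)) - 1*(-18)))*47 = (11 + ((-½ - 48) + 18))*47 = (11 + (-97/2 + 18))*47 = (11 - 61/2)*47 = -39/2*47 = -1833/2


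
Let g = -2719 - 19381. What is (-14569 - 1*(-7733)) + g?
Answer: -28936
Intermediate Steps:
g = -22100
(-14569 - 1*(-7733)) + g = (-14569 - 1*(-7733)) - 22100 = (-14569 + 7733) - 22100 = -6836 - 22100 = -28936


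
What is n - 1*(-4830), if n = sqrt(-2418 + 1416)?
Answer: 4830 + I*sqrt(1002) ≈ 4830.0 + 31.654*I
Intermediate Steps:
n = I*sqrt(1002) (n = sqrt(-1002) = I*sqrt(1002) ≈ 31.654*I)
n - 1*(-4830) = I*sqrt(1002) - 1*(-4830) = I*sqrt(1002) + 4830 = 4830 + I*sqrt(1002)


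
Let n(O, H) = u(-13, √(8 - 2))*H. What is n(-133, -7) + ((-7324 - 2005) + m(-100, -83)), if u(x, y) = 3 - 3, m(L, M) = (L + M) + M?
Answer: -9595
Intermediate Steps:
m(L, M) = L + 2*M
u(x, y) = 0
n(O, H) = 0 (n(O, H) = 0*H = 0)
n(-133, -7) + ((-7324 - 2005) + m(-100, -83)) = 0 + ((-7324 - 2005) + (-100 + 2*(-83))) = 0 + (-9329 + (-100 - 166)) = 0 + (-9329 - 266) = 0 - 9595 = -9595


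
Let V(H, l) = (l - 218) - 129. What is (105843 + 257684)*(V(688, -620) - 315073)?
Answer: -114889073080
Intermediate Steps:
V(H, l) = -347 + l (V(H, l) = (-218 + l) - 129 = -347 + l)
(105843 + 257684)*(V(688, -620) - 315073) = (105843 + 257684)*((-347 - 620) - 315073) = 363527*(-967 - 315073) = 363527*(-316040) = -114889073080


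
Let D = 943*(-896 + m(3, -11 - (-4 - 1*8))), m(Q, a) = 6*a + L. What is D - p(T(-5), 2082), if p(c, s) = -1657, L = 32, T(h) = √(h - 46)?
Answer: -807437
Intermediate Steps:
T(h) = √(-46 + h)
m(Q, a) = 32 + 6*a (m(Q, a) = 6*a + 32 = 32 + 6*a)
D = -809094 (D = 943*(-896 + (32 + 6*(-11 - (-4 - 1*8)))) = 943*(-896 + (32 + 6*(-11 - (-4 - 8)))) = 943*(-896 + (32 + 6*(-11 - 1*(-12)))) = 943*(-896 + (32 + 6*(-11 + 12))) = 943*(-896 + (32 + 6*1)) = 943*(-896 + (32 + 6)) = 943*(-896 + 38) = 943*(-858) = -809094)
D - p(T(-5), 2082) = -809094 - 1*(-1657) = -809094 + 1657 = -807437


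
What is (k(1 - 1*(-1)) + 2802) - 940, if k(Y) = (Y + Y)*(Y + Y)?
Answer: 1878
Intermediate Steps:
k(Y) = 4*Y² (k(Y) = (2*Y)*(2*Y) = 4*Y²)
(k(1 - 1*(-1)) + 2802) - 940 = (4*(1 - 1*(-1))² + 2802) - 940 = (4*(1 + 1)² + 2802) - 940 = (4*2² + 2802) - 940 = (4*4 + 2802) - 940 = (16 + 2802) - 940 = 2818 - 940 = 1878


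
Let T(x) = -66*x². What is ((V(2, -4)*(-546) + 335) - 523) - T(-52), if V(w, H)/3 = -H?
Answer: 171724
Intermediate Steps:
V(w, H) = -3*H (V(w, H) = 3*(-H) = -3*H)
((V(2, -4)*(-546) + 335) - 523) - T(-52) = ((-3*(-4)*(-546) + 335) - 523) - (-66)*(-52)² = ((12*(-546) + 335) - 523) - (-66)*2704 = ((-6552 + 335) - 523) - 1*(-178464) = (-6217 - 523) + 178464 = -6740 + 178464 = 171724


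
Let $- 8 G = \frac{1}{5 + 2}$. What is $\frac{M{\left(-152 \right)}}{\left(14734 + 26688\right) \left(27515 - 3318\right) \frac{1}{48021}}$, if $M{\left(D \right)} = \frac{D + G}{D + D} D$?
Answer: $- \frac{408802773}{112256271008} \approx -0.0036417$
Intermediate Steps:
$G = - \frac{1}{56}$ ($G = - \frac{1}{8 \left(5 + 2\right)} = - \frac{1}{8 \cdot 7} = \left(- \frac{1}{8}\right) \frac{1}{7} = - \frac{1}{56} \approx -0.017857$)
$M{\left(D \right)} = - \frac{1}{112} + \frac{D}{2}$ ($M{\left(D \right)} = \frac{D - \frac{1}{56}}{D + D} D = \frac{- \frac{1}{56} + D}{2 D} D = - \frac{1}{112} + \frac{D}{2}$)
$\frac{M{\left(-152 \right)}}{\left(14734 + 26688\right) \left(27515 - 3318\right) \frac{1}{48021}} = \frac{- \frac{1}{112} + \frac{1}{2} \left(-152\right)}{\left(14734 + 26688\right) \left(27515 - 3318\right) \frac{1}{48021}} = \frac{- \frac{1}{112} - 76}{41422 \cdot 24197 \cdot \frac{1}{48021}} = - \frac{8513}{112 \cdot 1002288134 \cdot \frac{1}{48021}} = - \frac{8513}{112 \cdot \frac{1002288134}{48021}} = \left(- \frac{8513}{112}\right) \frac{48021}{1002288134} = - \frac{408802773}{112256271008}$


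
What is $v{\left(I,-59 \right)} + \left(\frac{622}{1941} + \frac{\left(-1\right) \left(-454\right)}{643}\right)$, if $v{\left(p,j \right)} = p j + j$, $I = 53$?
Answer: $- \frac{3975047558}{1248063} \approx -3185.0$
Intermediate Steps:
$v{\left(p,j \right)} = j + j p$ ($v{\left(p,j \right)} = j p + j = j + j p$)
$v{\left(I,-59 \right)} + \left(\frac{622}{1941} + \frac{\left(-1\right) \left(-454\right)}{643}\right) = - 59 \left(1 + 53\right) + \left(\frac{622}{1941} + \frac{\left(-1\right) \left(-454\right)}{643}\right) = \left(-59\right) 54 + \left(622 \cdot \frac{1}{1941} + 454 \cdot \frac{1}{643}\right) = -3186 + \left(\frac{622}{1941} + \frac{454}{643}\right) = -3186 + \frac{1281160}{1248063} = - \frac{3975047558}{1248063}$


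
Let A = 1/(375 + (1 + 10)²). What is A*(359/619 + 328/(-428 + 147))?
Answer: -102153/86273744 ≈ -0.0011841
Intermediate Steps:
A = 1/496 (A = 1/(375 + 11²) = 1/(375 + 121) = 1/496 ≈ 0.0020161)
A*(359/619 + 328/(-428 + 147)) = (359/619 + 328/(-428 + 147))/496 = (359*(1/619) + 328/(-281))/496 = (359/619 + 328*(-1/281))/496 = (359/619 - 328/281)/496 = (1/496)*(-102153/173939) = -102153/86273744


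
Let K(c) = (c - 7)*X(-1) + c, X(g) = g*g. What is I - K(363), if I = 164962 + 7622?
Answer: 171865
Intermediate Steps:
X(g) = g²
K(c) = -7 + 2*c (K(c) = (c - 7)*(-1)² + c = (-7 + c)*1 + c = (-7 + c) + c = -7 + 2*c)
I = 172584
I - K(363) = 172584 - (-7 + 2*363) = 172584 - (-7 + 726) = 172584 - 1*719 = 172584 - 719 = 171865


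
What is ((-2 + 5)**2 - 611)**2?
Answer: 362404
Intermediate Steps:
((-2 + 5)**2 - 611)**2 = (3**2 - 611)**2 = (9 - 611)**2 = (-602)**2 = 362404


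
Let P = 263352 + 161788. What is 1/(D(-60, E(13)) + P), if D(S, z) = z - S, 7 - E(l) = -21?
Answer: 1/425228 ≈ 2.3517e-6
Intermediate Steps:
E(l) = 28 (E(l) = 7 - 1*(-21) = 7 + 21 = 28)
P = 425140
1/(D(-60, E(13)) + P) = 1/((28 - 1*(-60)) + 425140) = 1/((28 + 60) + 425140) = 1/(88 + 425140) = 1/425228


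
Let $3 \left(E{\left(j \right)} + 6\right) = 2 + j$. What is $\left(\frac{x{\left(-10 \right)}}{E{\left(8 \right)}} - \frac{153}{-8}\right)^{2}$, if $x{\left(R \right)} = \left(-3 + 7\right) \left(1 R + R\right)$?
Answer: $\frac{154449}{64} \approx 2413.3$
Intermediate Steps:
$x{\left(R \right)} = 8 R$ ($x{\left(R \right)} = 4 \left(R + R\right) = 4 \cdot 2 R = 8 R$)
$E{\left(j \right)} = - \frac{16}{3} + \frac{j}{3}$ ($E{\left(j \right)} = -6 + \frac{2 + j}{3} = -6 + \left(\frac{2}{3} + \frac{j}{3}\right) = - \frac{16}{3} + \frac{j}{3}$)
$\left(\frac{x{\left(-10 \right)}}{E{\left(8 \right)}} - \frac{153}{-8}\right)^{2} = \left(\frac{8 \left(-10\right)}{- \frac{16}{3} + \frac{1}{3} \cdot 8} - \frac{153}{-8}\right)^{2} = \left(- \frac{80}{- \frac{16}{3} + \frac{8}{3}} - - \frac{153}{8}\right)^{2} = \left(- \frac{80}{- \frac{8}{3}} + \frac{153}{8}\right)^{2} = \left(\left(-80\right) \left(- \frac{3}{8}\right) + \frac{153}{8}\right)^{2} = \left(30 + \frac{153}{8}\right)^{2} = \left(\frac{393}{8}\right)^{2} = \frac{154449}{64}$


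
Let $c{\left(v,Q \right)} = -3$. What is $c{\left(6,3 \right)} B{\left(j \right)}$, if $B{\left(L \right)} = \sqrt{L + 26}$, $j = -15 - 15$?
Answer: $- 6 i \approx - 6.0 i$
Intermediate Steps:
$j = -30$
$B{\left(L \right)} = \sqrt{26 + L}$
$c{\left(6,3 \right)} B{\left(j \right)} = - 3 \sqrt{26 - 30} = - 3 \sqrt{-4} = - 3 \cdot 2 i = - 6 i$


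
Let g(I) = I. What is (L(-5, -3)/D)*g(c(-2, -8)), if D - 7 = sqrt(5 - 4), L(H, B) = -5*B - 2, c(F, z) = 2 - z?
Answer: 65/4 ≈ 16.250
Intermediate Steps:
L(H, B) = -2 - 5*B
D = 8 (D = 7 + sqrt(5 - 4) = 7 + sqrt(1) = 7 + 1 = 8)
(L(-5, -3)/D)*g(c(-2, -8)) = ((-2 - 5*(-3))/8)*(2 - 1*(-8)) = ((-2 + 15)*(1/8))*(2 + 8) = (13*(1/8))*10 = (13/8)*10 = 65/4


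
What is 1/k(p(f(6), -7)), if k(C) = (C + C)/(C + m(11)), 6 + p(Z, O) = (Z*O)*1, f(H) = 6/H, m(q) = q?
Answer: 1/13 ≈ 0.076923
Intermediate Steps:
p(Z, O) = -6 + O*Z (p(Z, O) = -6 + (Z*O)*1 = -6 + (O*Z)*1 = -6 + O*Z)
k(C) = 2*C/(11 + C) (k(C) = (C + C)/(C + 11) = (2*C)/(11 + C) = 2*C/(11 + C))
1/k(p(f(6), -7)) = 1/(2*(-6 - 42/6)/(11 + (-6 - 42/6))) = 1/(2*(-6 - 7*1)/(11 + (-6 - 7*1))) = 1/(2*(-6 - 7)/(11 + (-6 - 7))) = 1/(2*(-13)/(11 - 13)) = 1/(2*(-13)/(-2)) = 1/(2*(-13)*(-½)) = 1/13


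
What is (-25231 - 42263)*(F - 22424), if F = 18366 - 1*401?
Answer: 300955746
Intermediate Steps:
F = 17965 (F = 18366 - 401 = 17965)
(-25231 - 42263)*(F - 22424) = (-25231 - 42263)*(17965 - 22424) = -67494*(-4459) = 300955746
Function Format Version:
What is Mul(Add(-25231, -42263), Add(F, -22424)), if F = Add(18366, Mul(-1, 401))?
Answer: 300955746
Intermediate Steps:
F = 17965 (F = Add(18366, -401) = 17965)
Mul(Add(-25231, -42263), Add(F, -22424)) = Mul(Add(-25231, -42263), Add(17965, -22424)) = Mul(-67494, -4459) = 300955746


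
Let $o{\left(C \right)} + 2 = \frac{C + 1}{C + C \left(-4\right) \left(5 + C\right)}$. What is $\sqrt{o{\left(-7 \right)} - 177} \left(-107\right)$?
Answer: $- \frac{1819 i \sqrt{273}}{21} \approx - 1431.2 i$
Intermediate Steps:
$o{\left(C \right)} = -2 + \frac{1 + C}{C - 4 C \left(5 + C\right)}$ ($o{\left(C \right)} = -2 + \frac{C + 1}{C + C \left(-4\right) \left(5 + C\right)} = -2 + \frac{1 + C}{C + - 4 C \left(5 + C\right)} = -2 + \frac{1 + C}{C - 4 C \left(5 + C\right)}$)
$\sqrt{o{\left(-7 \right)} - 177} \left(-107\right) = \sqrt{\frac{-1 - -273 - 8 \left(-7\right)^{2}}{\left(-7\right) \left(19 + 4 \left(-7\right)\right)} - 177} \left(-107\right) = \sqrt{- \frac{-1 + 273 - 392}{7 \left(19 - 28\right)} - 177} \left(-107\right) = \sqrt{- \frac{-1 + 273 - 392}{7 \left(-9\right)} - 177} \left(-107\right) = \sqrt{\left(- \frac{1}{7}\right) \left(- \frac{1}{9}\right) \left(-120\right) - 177} \left(-107\right) = \sqrt{- \frac{40}{21} - 177} \left(-107\right) = \sqrt{- \frac{3757}{21}} \left(-107\right) = \frac{17 i \sqrt{273}}{21} \left(-107\right) = - \frac{1819 i \sqrt{273}}{21}$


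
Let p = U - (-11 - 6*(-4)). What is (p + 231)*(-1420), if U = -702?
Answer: 687280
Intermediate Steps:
p = -715 (p = -702 - (-11 - 6*(-4)) = -702 - (-11 + 24) = -702 - 1*13 = -702 - 13 = -715)
(p + 231)*(-1420) = (-715 + 231)*(-1420) = -484*(-1420) = 687280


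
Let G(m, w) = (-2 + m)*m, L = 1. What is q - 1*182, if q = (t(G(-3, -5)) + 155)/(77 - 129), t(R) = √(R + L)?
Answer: -9623/52 ≈ -185.06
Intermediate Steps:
G(m, w) = m*(-2 + m)
t(R) = √(1 + R) (t(R) = √(R + 1) = √(1 + R))
q = -159/52 (q = (√(1 - 3*(-2 - 3)) + 155)/(77 - 129) = (√(1 - 3*(-5)) + 155)/(-52) = (√(1 + 15) + 155)*(-1/52) = (√16 + 155)*(-1/52) = (4 + 155)*(-1/52) = 159*(-1/52) = -159/52 ≈ -3.0577)
q - 1*182 = -159/52 - 1*182 = -159/52 - 182 = -9623/52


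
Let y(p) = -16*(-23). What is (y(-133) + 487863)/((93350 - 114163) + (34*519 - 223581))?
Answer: -488231/226748 ≈ -2.1532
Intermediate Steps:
y(p) = 368
(y(-133) + 487863)/((93350 - 114163) + (34*519 - 223581)) = (368 + 487863)/((93350 - 114163) + (34*519 - 223581)) = 488231/(-20813 + (17646 - 223581)) = 488231/(-20813 - 205935) = 488231/(-226748) = 488231*(-1/226748) = -488231/226748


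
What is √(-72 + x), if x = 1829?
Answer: √1757 ≈ 41.917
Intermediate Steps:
√(-72 + x) = √(-72 + 1829) = √1757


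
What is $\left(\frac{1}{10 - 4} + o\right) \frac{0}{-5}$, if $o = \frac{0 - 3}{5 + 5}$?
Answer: $0$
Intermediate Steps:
$o = - \frac{3}{10} \approx -0.3$
$\left(\frac{1}{10 - 4} + o\right) \frac{0}{-5} = \left(\frac{1}{10 - 4} - \frac{3}{10}\right) \frac{0}{-5} = \left(\frac{1}{6} - \frac{3}{10}\right) 0 \left(- \frac{1}{5}\right) = \left(\frac{1}{6} - \frac{3}{10}\right) 0 = \left(- \frac{2}{15}\right) 0 = 0$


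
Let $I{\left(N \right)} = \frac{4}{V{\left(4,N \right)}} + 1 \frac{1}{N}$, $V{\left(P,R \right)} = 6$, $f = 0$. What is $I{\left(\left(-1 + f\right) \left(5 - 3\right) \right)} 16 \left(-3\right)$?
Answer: $-8$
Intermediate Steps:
$I{\left(N \right)} = \frac{2}{3} + \frac{1}{N}$ ($I{\left(N \right)} = \frac{4}{6} + 1 \frac{1}{N} = 4 \cdot \frac{1}{6} + \frac{1}{N} = \frac{2}{3} + \frac{1}{N}$)
$I{\left(\left(-1 + f\right) \left(5 - 3\right) \right)} 16 \left(-3\right) = \left(\frac{2}{3} + \frac{1}{\left(-1 + 0\right) \left(5 - 3\right)}\right) 16 \left(-3\right) = \left(\frac{2}{3} + \frac{1}{\left(-1\right) 2}\right) 16 \left(-3\right) = \left(\frac{2}{3} + \frac{1}{-2}\right) 16 \left(-3\right) = \left(\frac{2}{3} - \frac{1}{2}\right) 16 \left(-3\right) = \frac{1}{6} \cdot 16 \left(-3\right) = \frac{8}{3} \left(-3\right) = -8$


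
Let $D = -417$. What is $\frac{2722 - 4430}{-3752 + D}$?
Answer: $\frac{1708}{4169} \approx 0.40969$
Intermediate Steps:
$\frac{2722 - 4430}{-3752 + D} = \frac{2722 - 4430}{-3752 - 417} = - \frac{1708}{-4169} = \left(-1708\right) \left(- \frac{1}{4169}\right) = \frac{1708}{4169}$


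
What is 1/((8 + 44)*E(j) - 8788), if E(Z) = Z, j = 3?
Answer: -1/8632 ≈ -0.00011585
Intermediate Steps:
1/((8 + 44)*E(j) - 8788) = 1/((8 + 44)*3 - 8788) = 1/(52*3 - 8788) = 1/(156 - 8788) = 1/(-8632) = -1/8632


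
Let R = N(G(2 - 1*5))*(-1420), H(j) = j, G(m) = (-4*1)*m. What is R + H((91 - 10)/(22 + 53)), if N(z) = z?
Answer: -425973/25 ≈ -17039.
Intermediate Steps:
G(m) = -4*m
R = -17040 (R = -4*(2 - 1*5)*(-1420) = -4*(2 - 5)*(-1420) = -4*(-3)*(-1420) = 12*(-1420) = -17040)
R + H((91 - 10)/(22 + 53)) = -17040 + (91 - 10)/(22 + 53) = -17040 + 81/75 = -17040 + 81*(1/75) = -17040 + 27/25 = -425973/25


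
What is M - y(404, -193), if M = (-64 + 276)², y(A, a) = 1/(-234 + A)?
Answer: 7640479/170 ≈ 44944.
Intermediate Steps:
M = 44944 (M = 212² = 44944)
M - y(404, -193) = 44944 - 1/(-234 + 404) = 44944 - 1/170 = 7640479/170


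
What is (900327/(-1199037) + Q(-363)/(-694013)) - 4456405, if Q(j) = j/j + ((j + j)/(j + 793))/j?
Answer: -265767653261708691344/59637220692805 ≈ -4.4564e+6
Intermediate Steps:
Q(j) = 1 + 2/(793 + j) (Q(j) = 1 + ((2*j)/(793 + j))/j = 1 + (2*j/(793 + j))/j = 1 + 2/(793 + j))
(900327/(-1199037) + Q(-363)/(-694013)) - 4456405 = (900327/(-1199037) + ((795 - 363)/(793 - 363))/(-694013)) - 4456405 = (900327*(-1/1199037) + (432/430)*(-1/694013)) - 4456405 = (-300109/399679 + ((1/430)*432)*(-1/694013)) - 4456405 = (-300109/399679 + (216/215)*(-1/694013)) - 4456405 = (-300109/399679 - 216/149212795) - 4456405 = -44780189025319/59637220692805 - 4456405 = -265767653261708691344/59637220692805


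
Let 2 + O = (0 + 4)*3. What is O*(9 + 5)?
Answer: 140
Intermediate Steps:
O = 10 (O = -2 + (0 + 4)*3 = -2 + 4*3 = -2 + 12 = 10)
O*(9 + 5) = 10*(9 + 5) = 10*14 = 140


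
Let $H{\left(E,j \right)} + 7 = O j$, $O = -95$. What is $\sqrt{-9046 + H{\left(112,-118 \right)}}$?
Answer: $\sqrt{2157} \approx 46.443$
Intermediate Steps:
$H{\left(E,j \right)} = -7 - 95 j$
$\sqrt{-9046 + H{\left(112,-118 \right)}} = \sqrt{-9046 - -11203} = \sqrt{-9046 + \left(-7 + 11210\right)} = \sqrt{-9046 + 11203} = \sqrt{2157}$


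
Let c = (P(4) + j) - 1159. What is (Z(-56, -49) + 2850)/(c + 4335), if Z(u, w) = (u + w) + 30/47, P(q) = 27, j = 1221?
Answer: 18435/29704 ≈ 0.62062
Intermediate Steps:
Z(u, w) = 30/47 + u + w (Z(u, w) = (u + w) + 30*(1/47) = (u + w) + 30/47 = 30/47 + u + w)
c = 89 (c = (27 + 1221) - 1159 = 1248 - 1159 = 89)
(Z(-56, -49) + 2850)/(c + 4335) = ((30/47 - 56 - 49) + 2850)/(89 + 4335) = (-4905/47 + 2850)/4424 = (129045/47)*(1/4424) = 18435/29704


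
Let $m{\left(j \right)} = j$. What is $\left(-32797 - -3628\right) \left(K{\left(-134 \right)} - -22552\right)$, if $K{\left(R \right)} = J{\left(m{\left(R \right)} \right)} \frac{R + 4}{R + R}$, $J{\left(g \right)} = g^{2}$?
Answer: $-911881278$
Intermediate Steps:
$K{\left(R \right)} = \frac{R \left(4 + R\right)}{2}$ ($K{\left(R \right)} = R^{2} \frac{R + 4}{R + R} = R^{2} \frac{4 + R}{2 R} = \frac{R \left(4 + R\right)}{2}$)
$\left(-32797 - -3628\right) \left(K{\left(-134 \right)} - -22552\right) = \left(-32797 - -3628\right) \left(\frac{1}{2} \left(-134\right) \left(4 - 134\right) - -22552\right) = \left(-32797 + \left(-13527 + 17155\right)\right) \left(\frac{1}{2} \left(-134\right) \left(-130\right) + 22552\right) = \left(-32797 + 3628\right) \left(8710 + 22552\right) = \left(-29169\right) 31262 = -911881278$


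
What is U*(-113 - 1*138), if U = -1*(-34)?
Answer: -8534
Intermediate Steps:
U = 34
U*(-113 - 1*138) = 34*(-113 - 1*138) = 34*(-113 - 138) = 34*(-251) = -8534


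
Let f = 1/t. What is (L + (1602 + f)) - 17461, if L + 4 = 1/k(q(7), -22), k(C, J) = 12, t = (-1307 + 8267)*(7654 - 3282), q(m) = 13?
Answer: -482694594799/30429120 ≈ -15863.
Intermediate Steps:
t = 30429120 (t = 6960*4372 = 30429120)
L = -47/12 (L = -4 + 1/12 = -47/12 ≈ -3.9167)
f = 1/30429120 ≈ 3.2863e-8
(L + (1602 + f)) - 17461 = (-47/12 + (1602 + 1/30429120)) - 17461 = (-47/12 + 48747450241/30429120) - 17461 = 48628269521/30429120 - 17461 = -482694594799/30429120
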